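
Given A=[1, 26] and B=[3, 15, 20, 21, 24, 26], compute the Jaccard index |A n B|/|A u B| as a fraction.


A intersect B = [26]
|A intersect B| = 1
A union B = [1, 3, 15, 20, 21, 24, 26]
|A union B| = 7
Jaccard = 1/7 = 1/7

1/7


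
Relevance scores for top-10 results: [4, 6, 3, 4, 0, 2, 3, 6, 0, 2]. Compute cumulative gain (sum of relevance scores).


Cumulative Gain = sum of relevance scores
Position 1: rel=4, running sum=4
Position 2: rel=6, running sum=10
Position 3: rel=3, running sum=13
Position 4: rel=4, running sum=17
Position 5: rel=0, running sum=17
Position 6: rel=2, running sum=19
Position 7: rel=3, running sum=22
Position 8: rel=6, running sum=28
Position 9: rel=0, running sum=28
Position 10: rel=2, running sum=30
CG = 30

30


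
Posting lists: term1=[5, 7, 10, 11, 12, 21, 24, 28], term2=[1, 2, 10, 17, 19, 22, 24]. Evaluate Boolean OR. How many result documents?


Boolean OR: find union of posting lists
term1 docs: [5, 7, 10, 11, 12, 21, 24, 28]
term2 docs: [1, 2, 10, 17, 19, 22, 24]
Union: [1, 2, 5, 7, 10, 11, 12, 17, 19, 21, 22, 24, 28]
|union| = 13

13


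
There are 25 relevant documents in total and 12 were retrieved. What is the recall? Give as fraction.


Recall = retrieved_relevant / total_relevant
= 12 / 25
= 12 / (12 + 13)
= 12/25

12/25


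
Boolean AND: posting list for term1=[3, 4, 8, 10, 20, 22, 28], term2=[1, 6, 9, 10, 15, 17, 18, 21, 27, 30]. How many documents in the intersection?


Boolean AND: find intersection of posting lists
term1 docs: [3, 4, 8, 10, 20, 22, 28]
term2 docs: [1, 6, 9, 10, 15, 17, 18, 21, 27, 30]
Intersection: [10]
|intersection| = 1

1


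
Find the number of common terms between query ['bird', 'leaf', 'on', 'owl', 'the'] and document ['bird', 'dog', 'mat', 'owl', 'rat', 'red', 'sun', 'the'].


Query terms: ['bird', 'leaf', 'on', 'owl', 'the']
Document terms: ['bird', 'dog', 'mat', 'owl', 'rat', 'red', 'sun', 'the']
Common terms: ['bird', 'owl', 'the']
Overlap count = 3

3


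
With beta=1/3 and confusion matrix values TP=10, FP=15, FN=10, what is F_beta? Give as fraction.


P = TP/(TP+FP) = 10/25 = 2/5
R = TP/(TP+FN) = 10/20 = 1/2
beta^2 = 1/3^2 = 1/9
(1 + beta^2) = 10/9
Numerator = (1+beta^2)*P*R = 2/9
Denominator = beta^2*P + R = 2/45 + 1/2 = 49/90
F_beta = 20/49

20/49


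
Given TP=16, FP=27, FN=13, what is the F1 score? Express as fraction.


F1 = 2 * P * R / (P + R)
P = TP/(TP+FP) = 16/43 = 16/43
R = TP/(TP+FN) = 16/29 = 16/29
2 * P * R = 2 * 16/43 * 16/29 = 512/1247
P + R = 16/43 + 16/29 = 1152/1247
F1 = 512/1247 / 1152/1247 = 4/9

4/9


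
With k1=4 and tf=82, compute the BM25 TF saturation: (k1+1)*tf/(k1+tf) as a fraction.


BM25 TF component = (k1+1)*tf / (k1+tf)
k1 = 4, tf = 82
Numerator = (4+1)*82 = 410
Denominator = 4 + 82 = 86
= 410/86 = 205/43

205/43


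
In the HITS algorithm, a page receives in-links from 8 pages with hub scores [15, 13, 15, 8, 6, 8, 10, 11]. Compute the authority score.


Authority = sum of hub scores of in-linkers
In-link 1: hub score = 15
In-link 2: hub score = 13
In-link 3: hub score = 15
In-link 4: hub score = 8
In-link 5: hub score = 6
In-link 6: hub score = 8
In-link 7: hub score = 10
In-link 8: hub score = 11
Authority = 15 + 13 + 15 + 8 + 6 + 8 + 10 + 11 = 86

86


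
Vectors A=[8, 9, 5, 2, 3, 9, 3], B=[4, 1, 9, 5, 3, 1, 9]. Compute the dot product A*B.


Dot product = sum of element-wise products
A[0]*B[0] = 8*4 = 32
A[1]*B[1] = 9*1 = 9
A[2]*B[2] = 5*9 = 45
A[3]*B[3] = 2*5 = 10
A[4]*B[4] = 3*3 = 9
A[5]*B[5] = 9*1 = 9
A[6]*B[6] = 3*9 = 27
Sum = 32 + 9 + 45 + 10 + 9 + 9 + 27 = 141

141


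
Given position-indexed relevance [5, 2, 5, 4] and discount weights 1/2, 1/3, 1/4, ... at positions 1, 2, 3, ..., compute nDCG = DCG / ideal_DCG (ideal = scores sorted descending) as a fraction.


Position discount weights w_i = 1/(i+1) for i=1..4:
Weights = [1/2, 1/3, 1/4, 1/5]
Actual relevance: [5, 2, 5, 4]
DCG = 5/2 + 2/3 + 5/4 + 4/5 = 313/60
Ideal relevance (sorted desc): [5, 5, 4, 2]
Ideal DCG = 5/2 + 5/3 + 4/4 + 2/5 = 167/30
nDCG = DCG / ideal_DCG = 313/60 / 167/30 = 313/334

313/334


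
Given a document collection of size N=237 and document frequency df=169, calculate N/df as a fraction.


IDF ratio = N / df
= 237 / 169
= 237/169

237/169


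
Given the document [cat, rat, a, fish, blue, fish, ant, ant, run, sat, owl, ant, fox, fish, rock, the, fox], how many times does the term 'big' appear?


Document has 17 words
Scanning for 'big':
Term not found in document
Count = 0

0


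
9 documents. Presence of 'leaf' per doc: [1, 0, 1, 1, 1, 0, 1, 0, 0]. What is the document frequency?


Checking each document for 'leaf':
Doc 1: present
Doc 2: absent
Doc 3: present
Doc 4: present
Doc 5: present
Doc 6: absent
Doc 7: present
Doc 8: absent
Doc 9: absent
df = sum of presences = 1 + 0 + 1 + 1 + 1 + 0 + 1 + 0 + 0 = 5

5


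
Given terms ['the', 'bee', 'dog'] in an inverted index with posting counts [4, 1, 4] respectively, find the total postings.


Summing posting list sizes:
'the': 4 postings
'bee': 1 postings
'dog': 4 postings
Total = 4 + 1 + 4 = 9

9


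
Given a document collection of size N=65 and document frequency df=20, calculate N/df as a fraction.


IDF ratio = N / df
= 65 / 20
= 13/4

13/4


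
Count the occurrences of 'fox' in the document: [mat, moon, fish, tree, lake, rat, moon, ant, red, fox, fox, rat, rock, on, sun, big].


Document has 16 words
Scanning for 'fox':
Found at positions: [9, 10]
Count = 2

2


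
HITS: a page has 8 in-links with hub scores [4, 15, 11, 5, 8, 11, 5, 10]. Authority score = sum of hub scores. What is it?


Authority = sum of hub scores of in-linkers
In-link 1: hub score = 4
In-link 2: hub score = 15
In-link 3: hub score = 11
In-link 4: hub score = 5
In-link 5: hub score = 8
In-link 6: hub score = 11
In-link 7: hub score = 5
In-link 8: hub score = 10
Authority = 4 + 15 + 11 + 5 + 8 + 11 + 5 + 10 = 69

69


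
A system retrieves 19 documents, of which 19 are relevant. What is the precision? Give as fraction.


Precision = relevant_retrieved / total_retrieved
= 19 / 19
= 19 / (19 + 0)
= 1

1


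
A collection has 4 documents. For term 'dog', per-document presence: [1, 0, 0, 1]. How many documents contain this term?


Checking each document for 'dog':
Doc 1: present
Doc 2: absent
Doc 3: absent
Doc 4: present
df = sum of presences = 1 + 0 + 0 + 1 = 2

2


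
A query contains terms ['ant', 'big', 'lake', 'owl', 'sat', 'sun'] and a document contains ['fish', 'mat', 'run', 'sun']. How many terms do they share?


Query terms: ['ant', 'big', 'lake', 'owl', 'sat', 'sun']
Document terms: ['fish', 'mat', 'run', 'sun']
Common terms: ['sun']
Overlap count = 1

1


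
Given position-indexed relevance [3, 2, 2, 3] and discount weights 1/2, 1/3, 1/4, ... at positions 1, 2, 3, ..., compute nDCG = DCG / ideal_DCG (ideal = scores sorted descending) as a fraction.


Position discount weights w_i = 1/(i+1) for i=1..4:
Weights = [1/2, 1/3, 1/4, 1/5]
Actual relevance: [3, 2, 2, 3]
DCG = 3/2 + 2/3 + 2/4 + 3/5 = 49/15
Ideal relevance (sorted desc): [3, 3, 2, 2]
Ideal DCG = 3/2 + 3/3 + 2/4 + 2/5 = 17/5
nDCG = DCG / ideal_DCG = 49/15 / 17/5 = 49/51

49/51


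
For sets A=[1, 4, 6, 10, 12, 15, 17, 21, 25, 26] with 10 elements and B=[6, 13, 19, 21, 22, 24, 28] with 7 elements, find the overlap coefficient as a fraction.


A intersect B = [6, 21]
|A intersect B| = 2
min(|A|, |B|) = min(10, 7) = 7
Overlap = 2 / 7 = 2/7

2/7


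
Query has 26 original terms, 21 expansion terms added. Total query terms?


Original terms: 26
Expansion terms: 21
Total = 26 + 21 = 47

47


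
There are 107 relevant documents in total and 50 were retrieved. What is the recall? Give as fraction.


Recall = retrieved_relevant / total_relevant
= 50 / 107
= 50 / (50 + 57)
= 50/107

50/107


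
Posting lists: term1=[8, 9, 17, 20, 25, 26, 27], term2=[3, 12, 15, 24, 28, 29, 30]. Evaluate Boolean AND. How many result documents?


Boolean AND: find intersection of posting lists
term1 docs: [8, 9, 17, 20, 25, 26, 27]
term2 docs: [3, 12, 15, 24, 28, 29, 30]
Intersection: []
|intersection| = 0

0


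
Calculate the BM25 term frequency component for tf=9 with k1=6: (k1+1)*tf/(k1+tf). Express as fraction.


BM25 TF component = (k1+1)*tf / (k1+tf)
k1 = 6, tf = 9
Numerator = (6+1)*9 = 63
Denominator = 6 + 9 = 15
= 63/15 = 21/5

21/5


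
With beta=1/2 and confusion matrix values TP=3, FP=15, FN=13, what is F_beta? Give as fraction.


P = TP/(TP+FP) = 3/18 = 1/6
R = TP/(TP+FN) = 3/16 = 3/16
beta^2 = 1/2^2 = 1/4
(1 + beta^2) = 5/4
Numerator = (1+beta^2)*P*R = 5/128
Denominator = beta^2*P + R = 1/24 + 3/16 = 11/48
F_beta = 15/88

15/88


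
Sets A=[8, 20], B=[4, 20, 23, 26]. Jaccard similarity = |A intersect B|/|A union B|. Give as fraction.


A intersect B = [20]
|A intersect B| = 1
A union B = [4, 8, 20, 23, 26]
|A union B| = 5
Jaccard = 1/5 = 1/5

1/5


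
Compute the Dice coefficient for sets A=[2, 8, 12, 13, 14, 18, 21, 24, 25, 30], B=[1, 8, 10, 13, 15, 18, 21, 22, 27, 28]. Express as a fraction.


A intersect B = [8, 13, 18, 21]
|A intersect B| = 4
|A| = 10, |B| = 10
Dice = 2*4 / (10+10)
= 8 / 20 = 2/5

2/5


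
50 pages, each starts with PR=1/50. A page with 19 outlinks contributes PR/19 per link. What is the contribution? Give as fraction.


Initial PR = 1/50 = 1/50
Outlinks = 19
Contribution per link = PR / outlinks
= 1/50 / 19
= 1/950

1/950


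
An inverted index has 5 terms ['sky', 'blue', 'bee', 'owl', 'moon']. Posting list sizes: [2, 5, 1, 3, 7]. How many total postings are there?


Summing posting list sizes:
'sky': 2 postings
'blue': 5 postings
'bee': 1 postings
'owl': 3 postings
'moon': 7 postings
Total = 2 + 5 + 1 + 3 + 7 = 18

18


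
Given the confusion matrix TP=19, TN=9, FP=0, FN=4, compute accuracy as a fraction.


Accuracy = (TP + TN) / (TP + TN + FP + FN)
TP + TN = 19 + 9 = 28
Total = 19 + 9 + 0 + 4 = 32
Accuracy = 28 / 32 = 7/8

7/8


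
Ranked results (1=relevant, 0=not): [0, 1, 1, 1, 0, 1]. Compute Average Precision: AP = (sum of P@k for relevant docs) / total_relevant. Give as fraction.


Computing P@k for each relevant position:
Position 1: not relevant
Position 2: relevant, P@2 = 1/2 = 1/2
Position 3: relevant, P@3 = 2/3 = 2/3
Position 4: relevant, P@4 = 3/4 = 3/4
Position 5: not relevant
Position 6: relevant, P@6 = 4/6 = 2/3
Sum of P@k = 1/2 + 2/3 + 3/4 + 2/3 = 31/12
AP = 31/12 / 4 = 31/48

31/48


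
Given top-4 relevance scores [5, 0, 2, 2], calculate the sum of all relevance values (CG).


Cumulative Gain = sum of relevance scores
Position 1: rel=5, running sum=5
Position 2: rel=0, running sum=5
Position 3: rel=2, running sum=7
Position 4: rel=2, running sum=9
CG = 9

9


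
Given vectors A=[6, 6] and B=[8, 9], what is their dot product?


Dot product = sum of element-wise products
A[0]*B[0] = 6*8 = 48
A[1]*B[1] = 6*9 = 54
Sum = 48 + 54 = 102

102


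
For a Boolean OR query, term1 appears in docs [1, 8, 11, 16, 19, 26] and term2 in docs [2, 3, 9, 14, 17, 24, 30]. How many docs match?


Boolean OR: find union of posting lists
term1 docs: [1, 8, 11, 16, 19, 26]
term2 docs: [2, 3, 9, 14, 17, 24, 30]
Union: [1, 2, 3, 8, 9, 11, 14, 16, 17, 19, 24, 26, 30]
|union| = 13

13


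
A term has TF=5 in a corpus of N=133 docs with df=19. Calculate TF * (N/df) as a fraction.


TF * (N/df)
= 5 * (133/19)
= 5 * 7
= 35

35


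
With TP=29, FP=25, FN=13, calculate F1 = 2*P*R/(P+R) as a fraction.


F1 = 2 * P * R / (P + R)
P = TP/(TP+FP) = 29/54 = 29/54
R = TP/(TP+FN) = 29/42 = 29/42
2 * P * R = 2 * 29/54 * 29/42 = 841/1134
P + R = 29/54 + 29/42 = 232/189
F1 = 841/1134 / 232/189 = 29/48

29/48


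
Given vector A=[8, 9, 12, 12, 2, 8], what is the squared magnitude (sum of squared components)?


|A|^2 = sum of squared components
A[0]^2 = 8^2 = 64
A[1]^2 = 9^2 = 81
A[2]^2 = 12^2 = 144
A[3]^2 = 12^2 = 144
A[4]^2 = 2^2 = 4
A[5]^2 = 8^2 = 64
Sum = 64 + 81 + 144 + 144 + 4 + 64 = 501

501


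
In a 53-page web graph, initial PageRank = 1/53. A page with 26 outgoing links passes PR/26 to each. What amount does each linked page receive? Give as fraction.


Initial PR = 1/53 = 1/53
Outlinks = 26
Contribution per link = PR / outlinks
= 1/53 / 26
= 1/1378

1/1378


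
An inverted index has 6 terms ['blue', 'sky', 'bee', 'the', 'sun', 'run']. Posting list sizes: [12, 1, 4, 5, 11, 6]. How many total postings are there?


Summing posting list sizes:
'blue': 12 postings
'sky': 1 postings
'bee': 4 postings
'the': 5 postings
'sun': 11 postings
'run': 6 postings
Total = 12 + 1 + 4 + 5 + 11 + 6 = 39

39


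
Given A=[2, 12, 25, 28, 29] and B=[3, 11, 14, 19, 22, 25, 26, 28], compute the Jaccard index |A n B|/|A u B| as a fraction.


A intersect B = [25, 28]
|A intersect B| = 2
A union B = [2, 3, 11, 12, 14, 19, 22, 25, 26, 28, 29]
|A union B| = 11
Jaccard = 2/11 = 2/11

2/11


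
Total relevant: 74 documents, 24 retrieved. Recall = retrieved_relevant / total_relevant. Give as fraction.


Recall = retrieved_relevant / total_relevant
= 24 / 74
= 24 / (24 + 50)
= 12/37

12/37


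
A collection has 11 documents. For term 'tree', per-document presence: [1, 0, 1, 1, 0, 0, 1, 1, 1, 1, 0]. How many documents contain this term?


Checking each document for 'tree':
Doc 1: present
Doc 2: absent
Doc 3: present
Doc 4: present
Doc 5: absent
Doc 6: absent
Doc 7: present
Doc 8: present
Doc 9: present
Doc 10: present
Doc 11: absent
df = sum of presences = 1 + 0 + 1 + 1 + 0 + 0 + 1 + 1 + 1 + 1 + 0 = 7

7


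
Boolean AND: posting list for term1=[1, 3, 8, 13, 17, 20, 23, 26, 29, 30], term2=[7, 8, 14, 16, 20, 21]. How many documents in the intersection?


Boolean AND: find intersection of posting lists
term1 docs: [1, 3, 8, 13, 17, 20, 23, 26, 29, 30]
term2 docs: [7, 8, 14, 16, 20, 21]
Intersection: [8, 20]
|intersection| = 2

2


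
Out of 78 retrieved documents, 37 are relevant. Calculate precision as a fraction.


Precision = relevant_retrieved / total_retrieved
= 37 / 78
= 37 / (37 + 41)
= 37/78

37/78


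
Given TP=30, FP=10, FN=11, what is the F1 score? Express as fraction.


F1 = 2 * P * R / (P + R)
P = TP/(TP+FP) = 30/40 = 3/4
R = TP/(TP+FN) = 30/41 = 30/41
2 * P * R = 2 * 3/4 * 30/41 = 45/41
P + R = 3/4 + 30/41 = 243/164
F1 = 45/41 / 243/164 = 20/27

20/27


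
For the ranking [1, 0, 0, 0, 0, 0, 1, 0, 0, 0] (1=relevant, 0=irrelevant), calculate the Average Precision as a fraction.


Computing P@k for each relevant position:
Position 1: relevant, P@1 = 1/1 = 1
Position 2: not relevant
Position 3: not relevant
Position 4: not relevant
Position 5: not relevant
Position 6: not relevant
Position 7: relevant, P@7 = 2/7 = 2/7
Position 8: not relevant
Position 9: not relevant
Position 10: not relevant
Sum of P@k = 1 + 2/7 = 9/7
AP = 9/7 / 2 = 9/14

9/14


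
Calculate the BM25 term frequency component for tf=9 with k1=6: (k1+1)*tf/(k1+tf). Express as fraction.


BM25 TF component = (k1+1)*tf / (k1+tf)
k1 = 6, tf = 9
Numerator = (6+1)*9 = 63
Denominator = 6 + 9 = 15
= 63/15 = 21/5

21/5


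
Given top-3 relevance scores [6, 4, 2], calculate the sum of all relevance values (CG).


Cumulative Gain = sum of relevance scores
Position 1: rel=6, running sum=6
Position 2: rel=4, running sum=10
Position 3: rel=2, running sum=12
CG = 12

12


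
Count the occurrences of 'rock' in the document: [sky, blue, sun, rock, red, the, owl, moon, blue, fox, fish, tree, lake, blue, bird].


Document has 15 words
Scanning for 'rock':
Found at positions: [3]
Count = 1

1


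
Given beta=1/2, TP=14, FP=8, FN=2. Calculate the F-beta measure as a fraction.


P = TP/(TP+FP) = 14/22 = 7/11
R = TP/(TP+FN) = 14/16 = 7/8
beta^2 = 1/2^2 = 1/4
(1 + beta^2) = 5/4
Numerator = (1+beta^2)*P*R = 245/352
Denominator = beta^2*P + R = 7/44 + 7/8 = 91/88
F_beta = 35/52

35/52


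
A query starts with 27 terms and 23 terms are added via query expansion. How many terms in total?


Original terms: 27
Expansion terms: 23
Total = 27 + 23 = 50

50


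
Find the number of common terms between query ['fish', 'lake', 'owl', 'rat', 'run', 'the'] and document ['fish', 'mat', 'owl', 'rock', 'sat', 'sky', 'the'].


Query terms: ['fish', 'lake', 'owl', 'rat', 'run', 'the']
Document terms: ['fish', 'mat', 'owl', 'rock', 'sat', 'sky', 'the']
Common terms: ['fish', 'owl', 'the']
Overlap count = 3

3


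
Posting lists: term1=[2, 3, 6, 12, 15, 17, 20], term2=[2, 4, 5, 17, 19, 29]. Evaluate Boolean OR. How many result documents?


Boolean OR: find union of posting lists
term1 docs: [2, 3, 6, 12, 15, 17, 20]
term2 docs: [2, 4, 5, 17, 19, 29]
Union: [2, 3, 4, 5, 6, 12, 15, 17, 19, 20, 29]
|union| = 11

11


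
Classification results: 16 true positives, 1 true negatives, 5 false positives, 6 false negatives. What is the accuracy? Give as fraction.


Accuracy = (TP + TN) / (TP + TN + FP + FN)
TP + TN = 16 + 1 = 17
Total = 16 + 1 + 5 + 6 = 28
Accuracy = 17 / 28 = 17/28

17/28


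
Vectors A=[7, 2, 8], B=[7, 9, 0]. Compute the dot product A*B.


Dot product = sum of element-wise products
A[0]*B[0] = 7*7 = 49
A[1]*B[1] = 2*9 = 18
A[2]*B[2] = 8*0 = 0
Sum = 49 + 18 + 0 = 67

67


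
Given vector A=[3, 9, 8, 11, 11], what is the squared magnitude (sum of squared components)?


|A|^2 = sum of squared components
A[0]^2 = 3^2 = 9
A[1]^2 = 9^2 = 81
A[2]^2 = 8^2 = 64
A[3]^2 = 11^2 = 121
A[4]^2 = 11^2 = 121
Sum = 9 + 81 + 64 + 121 + 121 = 396

396


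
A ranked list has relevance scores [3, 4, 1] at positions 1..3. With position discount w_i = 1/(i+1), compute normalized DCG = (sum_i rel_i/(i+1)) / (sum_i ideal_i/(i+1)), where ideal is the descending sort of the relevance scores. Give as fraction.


Position discount weights w_i = 1/(i+1) for i=1..3:
Weights = [1/2, 1/3, 1/4]
Actual relevance: [3, 4, 1]
DCG = 3/2 + 4/3 + 1/4 = 37/12
Ideal relevance (sorted desc): [4, 3, 1]
Ideal DCG = 4/2 + 3/3 + 1/4 = 13/4
nDCG = DCG / ideal_DCG = 37/12 / 13/4 = 37/39

37/39


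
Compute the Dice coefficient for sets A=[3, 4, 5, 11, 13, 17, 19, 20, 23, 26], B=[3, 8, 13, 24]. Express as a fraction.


A intersect B = [3, 13]
|A intersect B| = 2
|A| = 10, |B| = 4
Dice = 2*2 / (10+4)
= 4 / 14 = 2/7

2/7


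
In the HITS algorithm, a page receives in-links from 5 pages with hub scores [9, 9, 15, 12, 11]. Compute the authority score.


Authority = sum of hub scores of in-linkers
In-link 1: hub score = 9
In-link 2: hub score = 9
In-link 3: hub score = 15
In-link 4: hub score = 12
In-link 5: hub score = 11
Authority = 9 + 9 + 15 + 12 + 11 = 56

56


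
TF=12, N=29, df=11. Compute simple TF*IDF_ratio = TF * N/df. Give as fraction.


TF * (N/df)
= 12 * (29/11)
= 12 * 29/11
= 348/11

348/11


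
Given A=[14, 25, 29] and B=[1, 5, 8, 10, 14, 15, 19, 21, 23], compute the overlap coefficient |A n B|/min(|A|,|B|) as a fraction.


A intersect B = [14]
|A intersect B| = 1
min(|A|, |B|) = min(3, 9) = 3
Overlap = 1 / 3 = 1/3

1/3


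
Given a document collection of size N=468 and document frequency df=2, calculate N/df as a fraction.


IDF ratio = N / df
= 468 / 2
= 234

234


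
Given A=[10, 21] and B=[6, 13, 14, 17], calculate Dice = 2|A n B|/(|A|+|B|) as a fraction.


A intersect B = []
|A intersect B| = 0
|A| = 2, |B| = 4
Dice = 2*0 / (2+4)
= 0 / 6 = 0

0


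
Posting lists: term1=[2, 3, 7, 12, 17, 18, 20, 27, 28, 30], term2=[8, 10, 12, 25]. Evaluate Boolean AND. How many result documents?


Boolean AND: find intersection of posting lists
term1 docs: [2, 3, 7, 12, 17, 18, 20, 27, 28, 30]
term2 docs: [8, 10, 12, 25]
Intersection: [12]
|intersection| = 1

1


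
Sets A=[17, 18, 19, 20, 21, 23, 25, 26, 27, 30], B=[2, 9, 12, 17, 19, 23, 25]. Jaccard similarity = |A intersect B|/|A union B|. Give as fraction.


A intersect B = [17, 19, 23, 25]
|A intersect B| = 4
A union B = [2, 9, 12, 17, 18, 19, 20, 21, 23, 25, 26, 27, 30]
|A union B| = 13
Jaccard = 4/13 = 4/13

4/13


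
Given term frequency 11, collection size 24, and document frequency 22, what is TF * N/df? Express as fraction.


TF * (N/df)
= 11 * (24/22)
= 11 * 12/11
= 12

12


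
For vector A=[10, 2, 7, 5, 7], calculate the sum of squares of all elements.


|A|^2 = sum of squared components
A[0]^2 = 10^2 = 100
A[1]^2 = 2^2 = 4
A[2]^2 = 7^2 = 49
A[3]^2 = 5^2 = 25
A[4]^2 = 7^2 = 49
Sum = 100 + 4 + 49 + 25 + 49 = 227

227


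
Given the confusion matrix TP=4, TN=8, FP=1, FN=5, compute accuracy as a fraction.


Accuracy = (TP + TN) / (TP + TN + FP + FN)
TP + TN = 4 + 8 = 12
Total = 4 + 8 + 1 + 5 = 18
Accuracy = 12 / 18 = 2/3

2/3


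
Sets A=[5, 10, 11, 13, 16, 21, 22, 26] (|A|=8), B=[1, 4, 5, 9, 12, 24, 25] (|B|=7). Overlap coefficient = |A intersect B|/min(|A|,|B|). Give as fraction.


A intersect B = [5]
|A intersect B| = 1
min(|A|, |B|) = min(8, 7) = 7
Overlap = 1 / 7 = 1/7

1/7


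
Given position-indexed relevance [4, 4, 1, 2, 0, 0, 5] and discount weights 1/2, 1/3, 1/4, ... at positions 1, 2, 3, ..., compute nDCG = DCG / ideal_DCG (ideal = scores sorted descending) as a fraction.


Position discount weights w_i = 1/(i+1) for i=1..7:
Weights = [1/2, 1/3, 1/4, 1/5, 1/6, 1/7, 1/8]
Actual relevance: [4, 4, 1, 2, 0, 0, 5]
DCG = 4/2 + 4/3 + 1/4 + 2/5 + 0/6 + 0/7 + 5/8 = 553/120
Ideal relevance (sorted desc): [5, 4, 4, 2, 1, 0, 0]
Ideal DCG = 5/2 + 4/3 + 4/4 + 2/5 + 1/6 + 0/7 + 0/8 = 27/5
nDCG = DCG / ideal_DCG = 553/120 / 27/5 = 553/648

553/648


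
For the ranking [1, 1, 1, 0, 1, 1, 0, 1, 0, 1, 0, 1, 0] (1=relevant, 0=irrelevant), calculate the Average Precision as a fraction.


Computing P@k for each relevant position:
Position 1: relevant, P@1 = 1/1 = 1
Position 2: relevant, P@2 = 2/2 = 1
Position 3: relevant, P@3 = 3/3 = 1
Position 4: not relevant
Position 5: relevant, P@5 = 4/5 = 4/5
Position 6: relevant, P@6 = 5/6 = 5/6
Position 7: not relevant
Position 8: relevant, P@8 = 6/8 = 3/4
Position 9: not relevant
Position 10: relevant, P@10 = 7/10 = 7/10
Position 11: not relevant
Position 12: relevant, P@12 = 8/12 = 2/3
Position 13: not relevant
Sum of P@k = 1 + 1 + 1 + 4/5 + 5/6 + 3/4 + 7/10 + 2/3 = 27/4
AP = 27/4 / 8 = 27/32

27/32


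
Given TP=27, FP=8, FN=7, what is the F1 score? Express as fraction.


F1 = 2 * P * R / (P + R)
P = TP/(TP+FP) = 27/35 = 27/35
R = TP/(TP+FN) = 27/34 = 27/34
2 * P * R = 2 * 27/35 * 27/34 = 729/595
P + R = 27/35 + 27/34 = 1863/1190
F1 = 729/595 / 1863/1190 = 18/23

18/23


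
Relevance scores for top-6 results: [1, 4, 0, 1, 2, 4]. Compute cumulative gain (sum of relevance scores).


Cumulative Gain = sum of relevance scores
Position 1: rel=1, running sum=1
Position 2: rel=4, running sum=5
Position 3: rel=0, running sum=5
Position 4: rel=1, running sum=6
Position 5: rel=2, running sum=8
Position 6: rel=4, running sum=12
CG = 12

12


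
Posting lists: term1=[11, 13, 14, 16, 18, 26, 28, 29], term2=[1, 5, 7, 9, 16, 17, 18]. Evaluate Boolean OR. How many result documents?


Boolean OR: find union of posting lists
term1 docs: [11, 13, 14, 16, 18, 26, 28, 29]
term2 docs: [1, 5, 7, 9, 16, 17, 18]
Union: [1, 5, 7, 9, 11, 13, 14, 16, 17, 18, 26, 28, 29]
|union| = 13

13


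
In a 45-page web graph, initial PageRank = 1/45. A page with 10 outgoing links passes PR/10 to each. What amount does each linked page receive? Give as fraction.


Initial PR = 1/45 = 1/45
Outlinks = 10
Contribution per link = PR / outlinks
= 1/45 / 10
= 1/450

1/450


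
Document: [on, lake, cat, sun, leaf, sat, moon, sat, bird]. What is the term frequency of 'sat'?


Document has 9 words
Scanning for 'sat':
Found at positions: [5, 7]
Count = 2

2


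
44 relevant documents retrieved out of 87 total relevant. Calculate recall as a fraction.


Recall = retrieved_relevant / total_relevant
= 44 / 87
= 44 / (44 + 43)
= 44/87

44/87


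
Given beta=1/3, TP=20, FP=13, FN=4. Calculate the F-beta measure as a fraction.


P = TP/(TP+FP) = 20/33 = 20/33
R = TP/(TP+FN) = 20/24 = 5/6
beta^2 = 1/3^2 = 1/9
(1 + beta^2) = 10/9
Numerator = (1+beta^2)*P*R = 500/891
Denominator = beta^2*P + R = 20/297 + 5/6 = 535/594
F_beta = 200/321

200/321


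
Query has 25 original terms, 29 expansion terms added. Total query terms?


Original terms: 25
Expansion terms: 29
Total = 25 + 29 = 54

54


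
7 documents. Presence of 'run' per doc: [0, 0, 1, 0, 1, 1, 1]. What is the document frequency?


Checking each document for 'run':
Doc 1: absent
Doc 2: absent
Doc 3: present
Doc 4: absent
Doc 5: present
Doc 6: present
Doc 7: present
df = sum of presences = 0 + 0 + 1 + 0 + 1 + 1 + 1 = 4

4


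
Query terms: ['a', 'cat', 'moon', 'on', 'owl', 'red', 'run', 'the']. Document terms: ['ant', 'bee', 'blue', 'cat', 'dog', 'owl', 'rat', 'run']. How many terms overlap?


Query terms: ['a', 'cat', 'moon', 'on', 'owl', 'red', 'run', 'the']
Document terms: ['ant', 'bee', 'blue', 'cat', 'dog', 'owl', 'rat', 'run']
Common terms: ['cat', 'owl', 'run']
Overlap count = 3

3


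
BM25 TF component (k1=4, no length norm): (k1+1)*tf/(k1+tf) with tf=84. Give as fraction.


BM25 TF component = (k1+1)*tf / (k1+tf)
k1 = 4, tf = 84
Numerator = (4+1)*84 = 420
Denominator = 4 + 84 = 88
= 420/88 = 105/22

105/22


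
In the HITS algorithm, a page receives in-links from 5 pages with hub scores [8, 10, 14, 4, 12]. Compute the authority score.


Authority = sum of hub scores of in-linkers
In-link 1: hub score = 8
In-link 2: hub score = 10
In-link 3: hub score = 14
In-link 4: hub score = 4
In-link 5: hub score = 12
Authority = 8 + 10 + 14 + 4 + 12 = 48

48


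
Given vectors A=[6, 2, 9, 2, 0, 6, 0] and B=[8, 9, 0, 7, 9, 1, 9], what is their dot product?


Dot product = sum of element-wise products
A[0]*B[0] = 6*8 = 48
A[1]*B[1] = 2*9 = 18
A[2]*B[2] = 9*0 = 0
A[3]*B[3] = 2*7 = 14
A[4]*B[4] = 0*9 = 0
A[5]*B[5] = 6*1 = 6
A[6]*B[6] = 0*9 = 0
Sum = 48 + 18 + 0 + 14 + 0 + 6 + 0 = 86

86


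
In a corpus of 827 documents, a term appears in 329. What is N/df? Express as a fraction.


IDF ratio = N / df
= 827 / 329
= 827/329

827/329


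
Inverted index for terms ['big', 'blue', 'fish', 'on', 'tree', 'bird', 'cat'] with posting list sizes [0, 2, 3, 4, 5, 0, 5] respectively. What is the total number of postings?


Summing posting list sizes:
'big': 0 postings
'blue': 2 postings
'fish': 3 postings
'on': 4 postings
'tree': 5 postings
'bird': 0 postings
'cat': 5 postings
Total = 0 + 2 + 3 + 4 + 5 + 0 + 5 = 19

19


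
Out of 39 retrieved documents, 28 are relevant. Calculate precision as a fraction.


Precision = relevant_retrieved / total_retrieved
= 28 / 39
= 28 / (28 + 11)
= 28/39

28/39


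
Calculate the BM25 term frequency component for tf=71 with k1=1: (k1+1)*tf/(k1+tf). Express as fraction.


BM25 TF component = (k1+1)*tf / (k1+tf)
k1 = 1, tf = 71
Numerator = (1+1)*71 = 142
Denominator = 1 + 71 = 72
= 142/72 = 71/36

71/36


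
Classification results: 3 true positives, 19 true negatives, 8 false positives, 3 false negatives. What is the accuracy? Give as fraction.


Accuracy = (TP + TN) / (TP + TN + FP + FN)
TP + TN = 3 + 19 = 22
Total = 3 + 19 + 8 + 3 = 33
Accuracy = 22 / 33 = 2/3

2/3


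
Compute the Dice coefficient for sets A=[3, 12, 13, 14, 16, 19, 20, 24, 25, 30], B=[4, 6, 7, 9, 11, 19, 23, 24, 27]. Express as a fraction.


A intersect B = [19, 24]
|A intersect B| = 2
|A| = 10, |B| = 9
Dice = 2*2 / (10+9)
= 4 / 19 = 4/19

4/19


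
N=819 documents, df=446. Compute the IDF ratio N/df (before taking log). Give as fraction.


IDF ratio = N / df
= 819 / 446
= 819/446

819/446


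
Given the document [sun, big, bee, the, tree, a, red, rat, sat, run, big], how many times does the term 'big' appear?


Document has 11 words
Scanning for 'big':
Found at positions: [1, 10]
Count = 2

2


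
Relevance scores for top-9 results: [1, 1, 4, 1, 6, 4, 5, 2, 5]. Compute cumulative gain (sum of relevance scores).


Cumulative Gain = sum of relevance scores
Position 1: rel=1, running sum=1
Position 2: rel=1, running sum=2
Position 3: rel=4, running sum=6
Position 4: rel=1, running sum=7
Position 5: rel=6, running sum=13
Position 6: rel=4, running sum=17
Position 7: rel=5, running sum=22
Position 8: rel=2, running sum=24
Position 9: rel=5, running sum=29
CG = 29

29


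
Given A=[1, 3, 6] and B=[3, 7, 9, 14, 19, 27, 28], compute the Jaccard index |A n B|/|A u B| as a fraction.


A intersect B = [3]
|A intersect B| = 1
A union B = [1, 3, 6, 7, 9, 14, 19, 27, 28]
|A union B| = 9
Jaccard = 1/9 = 1/9

1/9


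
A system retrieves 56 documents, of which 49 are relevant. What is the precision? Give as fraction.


Precision = relevant_retrieved / total_retrieved
= 49 / 56
= 49 / (49 + 7)
= 7/8

7/8


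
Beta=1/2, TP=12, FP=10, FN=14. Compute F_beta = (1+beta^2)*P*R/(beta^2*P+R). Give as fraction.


P = TP/(TP+FP) = 12/22 = 6/11
R = TP/(TP+FN) = 12/26 = 6/13
beta^2 = 1/2^2 = 1/4
(1 + beta^2) = 5/4
Numerator = (1+beta^2)*P*R = 45/143
Denominator = beta^2*P + R = 3/22 + 6/13 = 171/286
F_beta = 10/19

10/19


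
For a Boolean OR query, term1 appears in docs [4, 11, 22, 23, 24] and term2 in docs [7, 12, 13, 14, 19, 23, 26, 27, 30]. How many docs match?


Boolean OR: find union of posting lists
term1 docs: [4, 11, 22, 23, 24]
term2 docs: [7, 12, 13, 14, 19, 23, 26, 27, 30]
Union: [4, 7, 11, 12, 13, 14, 19, 22, 23, 24, 26, 27, 30]
|union| = 13

13


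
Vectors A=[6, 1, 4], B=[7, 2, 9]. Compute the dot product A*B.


Dot product = sum of element-wise products
A[0]*B[0] = 6*7 = 42
A[1]*B[1] = 1*2 = 2
A[2]*B[2] = 4*9 = 36
Sum = 42 + 2 + 36 = 80

80


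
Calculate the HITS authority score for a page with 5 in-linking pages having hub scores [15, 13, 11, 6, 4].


Authority = sum of hub scores of in-linkers
In-link 1: hub score = 15
In-link 2: hub score = 13
In-link 3: hub score = 11
In-link 4: hub score = 6
In-link 5: hub score = 4
Authority = 15 + 13 + 11 + 6 + 4 = 49

49


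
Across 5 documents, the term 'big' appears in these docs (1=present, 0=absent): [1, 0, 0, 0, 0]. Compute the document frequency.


Checking each document for 'big':
Doc 1: present
Doc 2: absent
Doc 3: absent
Doc 4: absent
Doc 5: absent
df = sum of presences = 1 + 0 + 0 + 0 + 0 = 1

1


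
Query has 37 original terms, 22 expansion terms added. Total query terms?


Original terms: 37
Expansion terms: 22
Total = 37 + 22 = 59

59


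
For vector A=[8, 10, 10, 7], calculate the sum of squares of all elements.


|A|^2 = sum of squared components
A[0]^2 = 8^2 = 64
A[1]^2 = 10^2 = 100
A[2]^2 = 10^2 = 100
A[3]^2 = 7^2 = 49
Sum = 64 + 100 + 100 + 49 = 313

313


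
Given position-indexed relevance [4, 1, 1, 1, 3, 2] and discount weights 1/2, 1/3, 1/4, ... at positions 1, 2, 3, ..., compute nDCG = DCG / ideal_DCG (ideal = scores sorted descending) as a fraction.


Position discount weights w_i = 1/(i+1) for i=1..6:
Weights = [1/2, 1/3, 1/4, 1/5, 1/6, 1/7]
Actual relevance: [4, 1, 1, 1, 3, 2]
DCG = 4/2 + 1/3 + 1/4 + 1/5 + 3/6 + 2/7 = 1499/420
Ideal relevance (sorted desc): [4, 3, 2, 1, 1, 1]
Ideal DCG = 4/2 + 3/3 + 2/4 + 1/5 + 1/6 + 1/7 = 421/105
nDCG = DCG / ideal_DCG = 1499/420 / 421/105 = 1499/1684

1499/1684


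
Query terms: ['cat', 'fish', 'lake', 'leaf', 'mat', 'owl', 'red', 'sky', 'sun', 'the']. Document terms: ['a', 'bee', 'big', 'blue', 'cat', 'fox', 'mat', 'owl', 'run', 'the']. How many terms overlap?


Query terms: ['cat', 'fish', 'lake', 'leaf', 'mat', 'owl', 'red', 'sky', 'sun', 'the']
Document terms: ['a', 'bee', 'big', 'blue', 'cat', 'fox', 'mat', 'owl', 'run', 'the']
Common terms: ['cat', 'mat', 'owl', 'the']
Overlap count = 4

4


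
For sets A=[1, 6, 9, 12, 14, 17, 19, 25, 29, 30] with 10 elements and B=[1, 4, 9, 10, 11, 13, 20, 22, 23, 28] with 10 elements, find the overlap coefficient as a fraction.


A intersect B = [1, 9]
|A intersect B| = 2
min(|A|, |B|) = min(10, 10) = 10
Overlap = 2 / 10 = 1/5

1/5


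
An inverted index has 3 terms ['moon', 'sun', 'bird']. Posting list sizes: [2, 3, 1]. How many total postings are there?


Summing posting list sizes:
'moon': 2 postings
'sun': 3 postings
'bird': 1 postings
Total = 2 + 3 + 1 = 6

6


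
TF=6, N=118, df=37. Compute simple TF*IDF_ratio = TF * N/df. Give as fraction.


TF * (N/df)
= 6 * (118/37)
= 6 * 118/37
= 708/37

708/37


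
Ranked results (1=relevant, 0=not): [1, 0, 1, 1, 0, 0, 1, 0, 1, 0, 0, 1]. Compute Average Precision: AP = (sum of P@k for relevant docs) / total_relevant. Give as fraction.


Computing P@k for each relevant position:
Position 1: relevant, P@1 = 1/1 = 1
Position 2: not relevant
Position 3: relevant, P@3 = 2/3 = 2/3
Position 4: relevant, P@4 = 3/4 = 3/4
Position 5: not relevant
Position 6: not relevant
Position 7: relevant, P@7 = 4/7 = 4/7
Position 8: not relevant
Position 9: relevant, P@9 = 5/9 = 5/9
Position 10: not relevant
Position 11: not relevant
Position 12: relevant, P@12 = 6/12 = 1/2
Sum of P@k = 1 + 2/3 + 3/4 + 4/7 + 5/9 + 1/2 = 1019/252
AP = 1019/252 / 6 = 1019/1512

1019/1512


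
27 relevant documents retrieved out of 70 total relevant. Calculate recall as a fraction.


Recall = retrieved_relevant / total_relevant
= 27 / 70
= 27 / (27 + 43)
= 27/70

27/70


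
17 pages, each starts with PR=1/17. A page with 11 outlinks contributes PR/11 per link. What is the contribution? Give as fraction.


Initial PR = 1/17 = 1/17
Outlinks = 11
Contribution per link = PR / outlinks
= 1/17 / 11
= 1/187

1/187


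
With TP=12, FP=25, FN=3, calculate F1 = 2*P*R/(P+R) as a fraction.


F1 = 2 * P * R / (P + R)
P = TP/(TP+FP) = 12/37 = 12/37
R = TP/(TP+FN) = 12/15 = 4/5
2 * P * R = 2 * 12/37 * 4/5 = 96/185
P + R = 12/37 + 4/5 = 208/185
F1 = 96/185 / 208/185 = 6/13

6/13


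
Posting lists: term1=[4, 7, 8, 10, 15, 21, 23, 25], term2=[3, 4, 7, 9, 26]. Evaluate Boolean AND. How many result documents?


Boolean AND: find intersection of posting lists
term1 docs: [4, 7, 8, 10, 15, 21, 23, 25]
term2 docs: [3, 4, 7, 9, 26]
Intersection: [4, 7]
|intersection| = 2

2


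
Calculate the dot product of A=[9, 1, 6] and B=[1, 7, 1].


Dot product = sum of element-wise products
A[0]*B[0] = 9*1 = 9
A[1]*B[1] = 1*7 = 7
A[2]*B[2] = 6*1 = 6
Sum = 9 + 7 + 6 = 22

22


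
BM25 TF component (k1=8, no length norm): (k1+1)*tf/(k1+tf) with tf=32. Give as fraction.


BM25 TF component = (k1+1)*tf / (k1+tf)
k1 = 8, tf = 32
Numerator = (8+1)*32 = 288
Denominator = 8 + 32 = 40
= 288/40 = 36/5

36/5


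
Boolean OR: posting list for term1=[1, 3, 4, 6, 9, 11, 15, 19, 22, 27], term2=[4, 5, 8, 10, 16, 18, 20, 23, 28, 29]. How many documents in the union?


Boolean OR: find union of posting lists
term1 docs: [1, 3, 4, 6, 9, 11, 15, 19, 22, 27]
term2 docs: [4, 5, 8, 10, 16, 18, 20, 23, 28, 29]
Union: [1, 3, 4, 5, 6, 8, 9, 10, 11, 15, 16, 18, 19, 20, 22, 23, 27, 28, 29]
|union| = 19

19


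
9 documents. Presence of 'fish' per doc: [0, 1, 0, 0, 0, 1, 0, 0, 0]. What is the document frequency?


Checking each document for 'fish':
Doc 1: absent
Doc 2: present
Doc 3: absent
Doc 4: absent
Doc 5: absent
Doc 6: present
Doc 7: absent
Doc 8: absent
Doc 9: absent
df = sum of presences = 0 + 1 + 0 + 0 + 0 + 1 + 0 + 0 + 0 = 2

2


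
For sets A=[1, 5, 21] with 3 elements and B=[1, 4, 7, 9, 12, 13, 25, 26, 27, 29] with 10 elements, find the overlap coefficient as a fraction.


A intersect B = [1]
|A intersect B| = 1
min(|A|, |B|) = min(3, 10) = 3
Overlap = 1 / 3 = 1/3

1/3


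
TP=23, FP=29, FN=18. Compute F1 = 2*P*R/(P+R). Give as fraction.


F1 = 2 * P * R / (P + R)
P = TP/(TP+FP) = 23/52 = 23/52
R = TP/(TP+FN) = 23/41 = 23/41
2 * P * R = 2 * 23/52 * 23/41 = 529/1066
P + R = 23/52 + 23/41 = 2139/2132
F1 = 529/1066 / 2139/2132 = 46/93

46/93


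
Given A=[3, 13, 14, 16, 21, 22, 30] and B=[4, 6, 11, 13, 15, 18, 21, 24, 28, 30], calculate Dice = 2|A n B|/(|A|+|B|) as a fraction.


A intersect B = [13, 21, 30]
|A intersect B| = 3
|A| = 7, |B| = 10
Dice = 2*3 / (7+10)
= 6 / 17 = 6/17

6/17


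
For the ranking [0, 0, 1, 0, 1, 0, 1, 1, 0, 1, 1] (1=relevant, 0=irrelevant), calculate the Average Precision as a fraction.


Computing P@k for each relevant position:
Position 1: not relevant
Position 2: not relevant
Position 3: relevant, P@3 = 1/3 = 1/3
Position 4: not relevant
Position 5: relevant, P@5 = 2/5 = 2/5
Position 6: not relevant
Position 7: relevant, P@7 = 3/7 = 3/7
Position 8: relevant, P@8 = 4/8 = 1/2
Position 9: not relevant
Position 10: relevant, P@10 = 5/10 = 1/2
Position 11: relevant, P@11 = 6/11 = 6/11
Sum of P@k = 1/3 + 2/5 + 3/7 + 1/2 + 1/2 + 6/11 = 3127/1155
AP = 3127/1155 / 6 = 3127/6930

3127/6930


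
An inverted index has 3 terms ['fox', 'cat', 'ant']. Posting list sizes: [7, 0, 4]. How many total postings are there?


Summing posting list sizes:
'fox': 7 postings
'cat': 0 postings
'ant': 4 postings
Total = 7 + 0 + 4 = 11

11


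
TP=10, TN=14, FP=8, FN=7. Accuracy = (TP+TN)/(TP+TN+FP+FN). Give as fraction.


Accuracy = (TP + TN) / (TP + TN + FP + FN)
TP + TN = 10 + 14 = 24
Total = 10 + 14 + 8 + 7 = 39
Accuracy = 24 / 39 = 8/13

8/13


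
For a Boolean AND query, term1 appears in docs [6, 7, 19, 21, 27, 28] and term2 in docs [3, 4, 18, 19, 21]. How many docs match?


Boolean AND: find intersection of posting lists
term1 docs: [6, 7, 19, 21, 27, 28]
term2 docs: [3, 4, 18, 19, 21]
Intersection: [19, 21]
|intersection| = 2

2


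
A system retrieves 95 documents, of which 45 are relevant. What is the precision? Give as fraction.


Precision = relevant_retrieved / total_retrieved
= 45 / 95
= 45 / (45 + 50)
= 9/19

9/19


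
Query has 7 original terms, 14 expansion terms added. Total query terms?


Original terms: 7
Expansion terms: 14
Total = 7 + 14 = 21

21


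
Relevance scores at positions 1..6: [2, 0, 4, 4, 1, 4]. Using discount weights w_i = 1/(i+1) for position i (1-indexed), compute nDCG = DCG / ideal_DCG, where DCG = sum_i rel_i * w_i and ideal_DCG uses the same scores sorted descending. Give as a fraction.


Position discount weights w_i = 1/(i+1) for i=1..6:
Weights = [1/2, 1/3, 1/4, 1/5, 1/6, 1/7]
Actual relevance: [2, 0, 4, 4, 1, 4]
DCG = 2/2 + 0/3 + 4/4 + 4/5 + 1/6 + 4/7 = 743/210
Ideal relevance (sorted desc): [4, 4, 4, 2, 1, 0]
Ideal DCG = 4/2 + 4/3 + 4/4 + 2/5 + 1/6 + 0/7 = 49/10
nDCG = DCG / ideal_DCG = 743/210 / 49/10 = 743/1029

743/1029


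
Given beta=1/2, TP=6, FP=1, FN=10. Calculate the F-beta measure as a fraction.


P = TP/(TP+FP) = 6/7 = 6/7
R = TP/(TP+FN) = 6/16 = 3/8
beta^2 = 1/2^2 = 1/4
(1 + beta^2) = 5/4
Numerator = (1+beta^2)*P*R = 45/112
Denominator = beta^2*P + R = 3/14 + 3/8 = 33/56
F_beta = 15/22

15/22


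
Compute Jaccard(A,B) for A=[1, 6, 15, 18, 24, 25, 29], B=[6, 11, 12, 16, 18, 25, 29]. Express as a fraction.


A intersect B = [6, 18, 25, 29]
|A intersect B| = 4
A union B = [1, 6, 11, 12, 15, 16, 18, 24, 25, 29]
|A union B| = 10
Jaccard = 4/10 = 2/5

2/5


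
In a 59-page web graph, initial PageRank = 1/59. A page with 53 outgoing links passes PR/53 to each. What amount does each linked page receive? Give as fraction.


Initial PR = 1/59 = 1/59
Outlinks = 53
Contribution per link = PR / outlinks
= 1/59 / 53
= 1/3127

1/3127


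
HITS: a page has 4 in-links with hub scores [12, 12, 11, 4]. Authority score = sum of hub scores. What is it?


Authority = sum of hub scores of in-linkers
In-link 1: hub score = 12
In-link 2: hub score = 12
In-link 3: hub score = 11
In-link 4: hub score = 4
Authority = 12 + 12 + 11 + 4 = 39

39


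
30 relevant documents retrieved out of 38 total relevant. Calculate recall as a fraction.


Recall = retrieved_relevant / total_relevant
= 30 / 38
= 30 / (30 + 8)
= 15/19

15/19


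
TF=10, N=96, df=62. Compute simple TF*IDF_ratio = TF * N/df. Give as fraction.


TF * (N/df)
= 10 * (96/62)
= 10 * 48/31
= 480/31

480/31


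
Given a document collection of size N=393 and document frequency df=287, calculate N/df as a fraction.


IDF ratio = N / df
= 393 / 287
= 393/287

393/287


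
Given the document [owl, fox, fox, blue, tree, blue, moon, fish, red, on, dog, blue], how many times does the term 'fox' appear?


Document has 12 words
Scanning for 'fox':
Found at positions: [1, 2]
Count = 2

2
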